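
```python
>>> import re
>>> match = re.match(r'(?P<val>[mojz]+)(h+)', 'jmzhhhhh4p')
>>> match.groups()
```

('jmz', 'hhhhh')

The match spans [0:8] → 'jmzhhhhh'.
Captured: group 1 = 'jmz', group 2 = 'hhhhh'.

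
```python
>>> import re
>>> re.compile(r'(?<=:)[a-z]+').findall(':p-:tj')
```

['p', 'tj']

The positive lookaround only admits positions where the adjacent text matches; those characters stay outside the span.
With no groups in the pattern, `findall` gives back each whole match — 2 here.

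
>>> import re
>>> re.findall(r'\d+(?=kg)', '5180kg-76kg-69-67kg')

['5180', '76', '67']

Lookahead/lookbehind check context without consuming it, so the matched span excludes the asserted characters.
Matches: at [0:4] → '5180'; at [7:9] → '76'; at [15:17] → '67'.
`findall` yields the raw match text (3 of them) because the pattern has no groups.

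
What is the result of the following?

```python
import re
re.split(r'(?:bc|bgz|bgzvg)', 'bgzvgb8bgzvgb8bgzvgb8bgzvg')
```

['', 'vgb8', 'vgb8', 'vgb8', 'vg']

Branches in `(...|...)` are attempted left-to-right; the first branch that allows the whole pattern to succeed is taken.
Splitting on the pattern gives 5 pieces.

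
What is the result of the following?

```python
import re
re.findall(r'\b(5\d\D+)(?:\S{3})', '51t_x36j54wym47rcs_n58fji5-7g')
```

['51t_x']

With a single group, `findall` returns only what that group captured — 1 item.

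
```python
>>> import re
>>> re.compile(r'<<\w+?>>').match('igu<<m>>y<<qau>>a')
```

With `match`, the pattern is implicitly anchored at the beginning.
Here position 0 doesn't satisfy it, so the call returns None.

None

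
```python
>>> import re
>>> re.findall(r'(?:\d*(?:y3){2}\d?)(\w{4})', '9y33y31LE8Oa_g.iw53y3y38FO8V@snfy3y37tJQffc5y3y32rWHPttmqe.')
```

['FO8V', 'tJQf', 'rWHP']

The pattern matches zero or more of a digit, then the literal 'y3' repeated 2 times, then optionally a digit (non-capturing group); then exactly 4 of a word character (captured).
Scanning left to right: at [17:28] match '53y3y38FO8V', group 1 = 'FO8V'; at [32:41] match 'y3y37tJQf', group 1 = 'tJQf'; at [43:53] match '5y3y32rWHP', group 1 = 'rWHP'.
With a single group, `findall` returns only what that group captured — 3 items.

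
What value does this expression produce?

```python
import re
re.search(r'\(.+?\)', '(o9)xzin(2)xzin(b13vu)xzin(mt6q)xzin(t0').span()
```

(0, 4)

`re.search` scans for the first position where the pattern succeeds.
The match spans [0:4] → '(o9)'.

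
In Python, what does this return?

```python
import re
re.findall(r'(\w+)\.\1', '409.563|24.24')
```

['24']

The backreference `\1` re-matches whatever the first group consumed, character for character.
One capturing group, so `findall` returns just the captured substring from the one match — 1 in all.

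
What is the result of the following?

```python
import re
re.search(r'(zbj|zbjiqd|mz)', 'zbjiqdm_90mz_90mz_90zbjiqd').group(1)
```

The match spans [0:3] → 'zbj'.
Captured: group 1 = 'zbj'.

'zbj'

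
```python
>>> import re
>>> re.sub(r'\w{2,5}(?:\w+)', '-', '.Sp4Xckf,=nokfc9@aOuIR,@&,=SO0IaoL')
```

'.-,=-@-,@&,=-'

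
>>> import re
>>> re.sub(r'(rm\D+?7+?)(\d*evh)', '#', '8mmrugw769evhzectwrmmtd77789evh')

'8mmrugw769evhzectw#'

This matches the literal 'rm', then one or more of a non-digit (lazy), then one or more of the literal '7' (lazy) (captured); then zero or more of a digit, then the literal 'evh' (captured).
Each match is replaced by '#'.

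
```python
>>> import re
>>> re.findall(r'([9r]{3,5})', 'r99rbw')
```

['r99r']

The pattern matches 3 to 5 of one of [9r] (captured).
Matches: at [0:4] match 'r99r', group 1 = 'r99r'.
With a single group, `findall` returns only what that group captured — 1 item.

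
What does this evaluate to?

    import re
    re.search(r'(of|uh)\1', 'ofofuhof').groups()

The backreference `\1` re-matches whatever the first group consumed, character for character.
`search` walks the string left to right and returns the first match it finds.
The match spans [0:4] → 'ofof'.
Captured: group 1 = 'of'.

('of',)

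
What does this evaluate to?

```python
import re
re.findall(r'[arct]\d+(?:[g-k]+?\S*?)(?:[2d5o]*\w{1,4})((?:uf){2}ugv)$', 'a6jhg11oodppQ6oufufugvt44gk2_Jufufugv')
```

['ufufugv']

With a single group, `findall` returns only what that group captured — 1 item.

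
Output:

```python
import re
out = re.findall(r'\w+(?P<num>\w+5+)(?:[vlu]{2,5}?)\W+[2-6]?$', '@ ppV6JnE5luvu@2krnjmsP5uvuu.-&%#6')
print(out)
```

The pattern matches one or more of a word character; then one or more of a word character, then one or more of a literal '5' (captured as 'num'); then 2 to 5 of one of [vlu] (lazy) (non-capturing group); then one or more of a non-word character, then optionally a character in [2-6]; then anchored at the end.
Matches: at [15:34] match '2krnjmsP5uvuu.-&%#6', group 1 = 'P5'.
Because there's exactly one group, `findall` drops the full match and keeps group 1 from the one hit.

['P5']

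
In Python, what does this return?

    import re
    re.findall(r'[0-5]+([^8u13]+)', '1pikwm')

The pattern matches one or more of a character in [0-5]; then one or more of any character except [8u13] (captured).
Scanning left to right: at [0:6] match '1pikwm', group 1 = 'pikwm'.
One capturing group, so `findall` returns just the captured substring from the one match — 1 in all.

['pikwm']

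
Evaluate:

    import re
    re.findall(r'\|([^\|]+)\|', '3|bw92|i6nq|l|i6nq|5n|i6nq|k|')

['bw92', 'l', '5n', 'k']

`findall` collects group 1 from each match (4 total).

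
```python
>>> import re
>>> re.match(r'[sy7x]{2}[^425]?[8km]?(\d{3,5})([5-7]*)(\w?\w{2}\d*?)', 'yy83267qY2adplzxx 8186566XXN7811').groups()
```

('3267', '', 'qY2')

Pattern: exactly 2 of one of [sy7x], then optionally any character except [425], then optionally one of [8km]; then 3 to 5 of a digit (captured); then zero or more of a character in [5-7] (captured); then optionally a word character, then exactly 2 of a word character, then zero or more of a digit (lazy) (captured).
`re.match` won't scan ahead — the pattern has to work from the very first character.
The match spans [0:10] → 'yy83267qY2'.
Captured: group 1 = '3267', group 2 = '', group 3 = 'qY2'.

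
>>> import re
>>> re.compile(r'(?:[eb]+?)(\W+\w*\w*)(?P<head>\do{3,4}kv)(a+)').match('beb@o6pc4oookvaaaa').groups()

The match spans [0:18] → 'beb@o6pc4oookvaaaa'.
Captured: group 1 = '@o6pc', group 2 = '4oookv', group 3 = 'aaaa'.

('@o6pc', '4oookv', 'aaaa')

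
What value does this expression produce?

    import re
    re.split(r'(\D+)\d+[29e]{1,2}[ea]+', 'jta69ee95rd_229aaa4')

['', 'jta', '95', 'rd_', '4']

The pattern matches one or more of a non-digit (captured); then one or more of a digit, then 1 to 2 of one of [29e], then one or more of one of [ea].
Matches to split on: at [0:7] → 'jta69ee'; at [9:18] → 'rd_229aaa'.
`re.split` interleaves the captured-group text with the surrounding fragments.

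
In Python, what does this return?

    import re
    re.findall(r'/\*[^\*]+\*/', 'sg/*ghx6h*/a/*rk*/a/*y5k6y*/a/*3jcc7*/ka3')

['/*ghx6h*/', '/*rk*/', '/*y5k6y*/', '/*3jcc7*/']

With no groups in the pattern, `findall` gives back each whole match — 4 here.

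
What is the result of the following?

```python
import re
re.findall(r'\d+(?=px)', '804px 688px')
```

['804', '688']

Because the assertion is zero-width, the text it checks is not consumed and won't appear in the result.
Scanning left to right: at [0:3] → '804'; at [6:9] → '688'.
Since nothing is captured, `findall` lists the 2 matched substrings directly.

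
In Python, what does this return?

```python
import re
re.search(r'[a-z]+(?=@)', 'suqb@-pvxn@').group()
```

Lookahead/lookbehind check context without consuming it, so the matched span excludes the asserted characters.
`re.search` tries every starting position until one works.
The match spans [0:4] → 'suqb'.

'suqb'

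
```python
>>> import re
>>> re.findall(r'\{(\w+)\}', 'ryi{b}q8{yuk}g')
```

With a single group, `findall` returns only what that group captured — 2 items.

['b', 'yuk']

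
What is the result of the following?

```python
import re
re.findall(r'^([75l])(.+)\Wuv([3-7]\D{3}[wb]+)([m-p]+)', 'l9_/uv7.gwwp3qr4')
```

[('l', '9_', '7.gww', 'p')]

The pattern matches anchored at the start of the string; then one of [75l] (captured); then one or more of any character (captured); then a non-word character, then the literal 'uv'; then a character in [3-7], then exactly 3 of a non-digit, then one or more of one of [wb] (captured); then one or more of a character in [m-p] (captured).
Scanning left to right: at [0:12] match 'l9_/uv7.gwwp', groups = ('l', '9_', '7.gww', 'p').
With 4 capturing groups, `findall` returns a 4-tuple per match.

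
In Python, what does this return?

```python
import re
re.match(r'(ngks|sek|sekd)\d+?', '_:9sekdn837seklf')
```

None

`re.match` only tries the pattern at the start of the string.
Here the pattern fails at index 0, so the call returns None.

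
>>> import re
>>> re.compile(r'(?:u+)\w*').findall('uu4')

['uu4']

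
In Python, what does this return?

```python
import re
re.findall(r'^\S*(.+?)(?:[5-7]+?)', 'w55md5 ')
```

['d']

This matches anchored at the start of the string; then zero or more of a non-whitespace character; then one or more of any character (lazy) (captured); then one or more of a character in [5-7] (lazy) (non-capturing group).
Matches: at [0:6] match 'w55md5', group 1 = 'd'.
Because there's exactly one group, `findall` drops the full match and keeps group 1 from the one hit.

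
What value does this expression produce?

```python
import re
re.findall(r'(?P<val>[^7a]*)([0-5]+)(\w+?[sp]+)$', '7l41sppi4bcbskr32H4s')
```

[('l41sppi4bcbskr3', '2', 'H4s')]

Pattern: zero or more of any character except [7a] (captured as 'val'); then one or more of a character in [0-5] (captured); then one or more of a word character (lazy), then one or more of one of [sp] (captured); then anchored at the end.
Matches: at [1:20] match 'l41sppi4bcbskr32H4s', groups = ('l41sppi4bcbskr3', '2', 'H4s').
3 groups means the one result is a tuple of 3 captured strings — 1 here.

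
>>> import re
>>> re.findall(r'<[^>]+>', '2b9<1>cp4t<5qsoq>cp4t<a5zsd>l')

['<1>', '<5qsoq>', '<a5zsd>']

Matches: at [3:6] → '<1>'; at [10:17] → '<5qsoq>'; at [21:28] → '<a5zsd>'.
Since nothing is captured, `findall` lists the 3 matched substrings directly.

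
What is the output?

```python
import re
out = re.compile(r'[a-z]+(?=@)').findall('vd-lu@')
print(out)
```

Lookahead/lookbehind check context without consuming it, so the matched span excludes the asserted characters.
Matches: at [3:5] → 'lu'.
With no groups in the pattern, `findall` gives back each whole match — 1 here.

['lu']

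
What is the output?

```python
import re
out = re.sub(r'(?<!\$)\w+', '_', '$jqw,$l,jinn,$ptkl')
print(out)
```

A negative assertion filters positions out without eating any characters.
Matches: at [2:4] → 'qw'; at [8:12] → 'jinn'; at [15:18] → 'tkl'.
`sub` substitutes '_' at each match site.

$j_,$l,_,$p_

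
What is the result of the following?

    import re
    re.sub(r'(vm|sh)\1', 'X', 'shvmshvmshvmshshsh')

The backreference `\1` re-matches whatever the first group consumed, character for character.
`sub` substitutes 'X' at each match site.

'shvmshvmshvmXsh'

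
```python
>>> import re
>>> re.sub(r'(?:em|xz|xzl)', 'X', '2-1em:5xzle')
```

'2-1X:5Xle'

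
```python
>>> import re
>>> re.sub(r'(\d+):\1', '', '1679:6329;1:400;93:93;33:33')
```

'1679:6329;1:400;;'

After group 1 captures some text, `\1` only succeeds where that same text appears again.
Matches: at [16:21] → '93:93'; at [22:27] → '33:33'.
Every occurrence is swapped for ''.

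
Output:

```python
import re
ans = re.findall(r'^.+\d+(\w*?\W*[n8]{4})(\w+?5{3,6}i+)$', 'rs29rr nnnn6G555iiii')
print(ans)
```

[('rr nnnn', '6G555iiii')]

This matches anchored at the start of the string; then one or more of any character, then one or more of a digit; then zero or more of a word character (lazy), then zero or more of a non-word character, then exactly 4 of one of [n8] (captured); then one or more of a word character (lazy), then 3 to 6 of a literal '5', then one or more of the literal 'i' (captured); then anchored at the end.
Matches: at [0:20] match 'rs29rr nnnn6G555iiii', groups = ('rr nnnn', '6G555iiii').
Multiple groups make `findall` return tuples — one 2-tuple for the one match.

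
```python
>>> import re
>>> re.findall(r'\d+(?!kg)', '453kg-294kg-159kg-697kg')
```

['45', '29', '15', '69']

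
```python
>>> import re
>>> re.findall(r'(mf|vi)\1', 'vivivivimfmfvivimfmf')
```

A backreference is literal: `\1` must see the identical characters the first group matched.
Scanning left to right: at [0:4] match 'vivi', group 1 = 'vi'; at [4:8] match 'vivi', group 1 = 'vi'; at [8:12] match 'mfmf', group 1 = 'mf'; at [12:16] match 'vivi', group 1 = 'vi'; at [16:20] match 'mfmf', group 1 = 'mf'.
One capturing group, so `findall` returns just the captured substring from each match — 5 in all.

['vi', 'vi', 'mf', 'vi', 'mf']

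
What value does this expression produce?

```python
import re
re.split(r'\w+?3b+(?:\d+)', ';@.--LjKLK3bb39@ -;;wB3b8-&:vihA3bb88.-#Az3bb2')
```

[';@.--', '@ -;;', '-&:', '.-#', '']

The pattern matches one or more of a word character (lazy), then the literal '3', then one or more of the literal 'b'; then one or more of a digit (non-capturing group).
Matches to split on: at [5:15] → 'LjKLK3bb39'; at [20:25] → 'wB3b8'; at [28:37] → 'vihA3bb88'; at [40:46] → 'Az3bb2'.
The string is cut at each match, leaving 5 pieces.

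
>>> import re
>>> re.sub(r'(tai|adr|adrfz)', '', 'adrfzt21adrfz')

'fzt21fz'

Alternation isn't longest-match — the leftmost alternative that fits at this position is chosen.
Every occurrence is swapped for ''.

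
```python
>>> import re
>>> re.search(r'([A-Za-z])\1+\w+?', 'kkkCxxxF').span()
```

(0, 4)

After group 1 captures some text, `\1` only succeeds where that same text appears again.
`search` walks the string left to right and returns the first match it finds.
The match spans [0:4] → 'kkkC'.
Captured: group 1 = 'k'.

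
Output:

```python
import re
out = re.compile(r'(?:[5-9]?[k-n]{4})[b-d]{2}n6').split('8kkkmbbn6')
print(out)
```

['', '']

`split` removes every match and returns the 2 fragments in between.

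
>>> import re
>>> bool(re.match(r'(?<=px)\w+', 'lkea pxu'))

Because the assertion is zero-width, the text it checks is not consumed and won't appear in the result.
`re.match` only tries the pattern at the start of the string.
Here position 0 doesn't satisfy it, so the call returns None, and `bool(None)` is False.

False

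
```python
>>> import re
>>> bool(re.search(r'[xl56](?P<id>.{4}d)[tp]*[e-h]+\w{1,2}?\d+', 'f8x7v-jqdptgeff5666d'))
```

False

This matches one of [xl56]; then exactly 4 of any character, then a literal 'd' (captured as 'id'); then zero or more of one of [tp], then one or more of a character in [e-h], then 1 to 2 of a word character (lazy); then one or more of a digit.
Unlike `match`, `search` isn't anchored — it looks for the pattern anywhere in the string.
Here no position works, so the call returns None, and `bool(None)` is False.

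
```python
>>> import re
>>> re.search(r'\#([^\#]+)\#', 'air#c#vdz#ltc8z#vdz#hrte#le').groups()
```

('c',)

`re.search` scans for the first position where the pattern succeeds.
The match spans [3:6] → '#c#'.
Captured: group 1 = 'c'.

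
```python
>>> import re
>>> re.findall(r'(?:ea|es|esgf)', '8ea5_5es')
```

Scanning left to right: at [1:3] → 'ea'; at [6:8] → 'es'.
Since nothing is captured, `findall` lists the 2 matched substrings directly.

['ea', 'es']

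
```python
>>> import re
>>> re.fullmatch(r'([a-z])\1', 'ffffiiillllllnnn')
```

`re.fullmatch` is like wrapping the pattern in `^…$` (in single-line mode).
Here the string isn't matched end-to-end, so the call returns None.

None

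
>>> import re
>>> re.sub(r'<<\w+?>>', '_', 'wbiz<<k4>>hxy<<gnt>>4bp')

'wbiz_hxy_4bp'

Each match is replaced by '_'.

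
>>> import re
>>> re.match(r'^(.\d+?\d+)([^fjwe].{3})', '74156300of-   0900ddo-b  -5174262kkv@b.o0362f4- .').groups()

This matches anchored at the start of the string; then any character, then one or more of a digit (lazy), then one or more of a digit (captured); then any character except [fjwe], then exactly 3 of any character (captured).
`re.match` won't scan ahead — the pattern has to work from the very first character.
The match spans [0:12] → '74156300of- '.
Captured: group 1 = '74156300', group 2 = 'of- '.

('74156300', 'of- ')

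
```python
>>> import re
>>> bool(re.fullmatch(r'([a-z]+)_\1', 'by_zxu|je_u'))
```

`re.fullmatch` is like wrapping the pattern in `^…$` (in single-line mode).
Here the pattern can't cover the whole string, so the call returns None, and `bool(None)` is False.

False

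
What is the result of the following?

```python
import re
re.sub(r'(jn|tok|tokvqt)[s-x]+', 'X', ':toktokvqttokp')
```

':Xokvqttokp'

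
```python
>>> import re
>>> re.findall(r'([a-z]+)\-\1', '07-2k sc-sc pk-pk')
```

['sc', 'pk']

A backreference is literal: `\1` must see the identical characters the first group matched.
Walking the string: at [6:11] match 'sc-sc', group 1 = 'sc'; at [12:17] match 'pk-pk', group 1 = 'pk'.
One capturing group, so `findall` returns just the captured substring from each match — 2 in all.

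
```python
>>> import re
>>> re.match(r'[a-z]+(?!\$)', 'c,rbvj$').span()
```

(0, 1)

`(?!…)`/`(?<!…)` only lets a position through if the neighbouring text does NOT match; no characters are consumed.
`match` is anchored at position 0; if the pattern doesn't fit there, it returns None.
The match spans [0:1] → 'c'.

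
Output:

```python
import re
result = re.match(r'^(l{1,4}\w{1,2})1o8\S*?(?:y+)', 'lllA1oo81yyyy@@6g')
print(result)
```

None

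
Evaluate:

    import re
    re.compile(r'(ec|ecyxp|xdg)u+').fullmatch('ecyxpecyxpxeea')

`re.fullmatch` requires the pattern to consume the entire string.
Here the pattern can't cover the whole string, so the call returns None.

None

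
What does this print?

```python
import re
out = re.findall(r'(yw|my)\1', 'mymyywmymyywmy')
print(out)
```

A backreference is literal: `\1` must see the identical characters the first group matched.
One capturing group, so `findall` returns just the captured substring from each match — 2 in all.

['my', 'my']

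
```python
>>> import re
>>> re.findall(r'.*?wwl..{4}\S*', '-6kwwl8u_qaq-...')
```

['-6kwwl8u_qaq-...']

No capturing groups, so `findall` returns the 1 full match string.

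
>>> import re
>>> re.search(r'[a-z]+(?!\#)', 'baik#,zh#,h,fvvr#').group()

'bai'

Because the assertion is negative and zero-width, positions next to the forbidden text are skipped.
`re.search` scans for the first position where the pattern succeeds.
The match spans [0:3] → 'bai'.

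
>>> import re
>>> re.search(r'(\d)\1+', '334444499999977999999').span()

The backreference `\1` re-matches whatever the first group consumed, character for character.
`search` walks the string left to right and returns the first match it finds.
The match spans [0:2] → '33'.
Captured: group 1 = '3'.

(0, 2)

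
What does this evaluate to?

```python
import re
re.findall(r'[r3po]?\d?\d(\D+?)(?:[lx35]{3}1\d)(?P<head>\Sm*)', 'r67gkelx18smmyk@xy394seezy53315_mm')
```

Pattern: optionally one of [r3po], then optionally a digit, then a digit; then one or more of a non-digit (lazy) (captured); then exactly 3 of one of [lx35], then the literal '1', then a digit (non-capturing group); then a non-whitespace character, then zero or more of the literal 'm' (captured as 'head').
Scanning left to right: at [18:34] match '394seezy53315_mm', groups = ('seezy', '_mm').
`findall` packs the 2 group values into a tuple for every match.

[('seezy', '_mm')]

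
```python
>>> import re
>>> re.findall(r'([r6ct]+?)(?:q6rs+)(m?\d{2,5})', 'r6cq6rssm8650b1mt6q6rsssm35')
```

With 2 capturing groups, `findall` returns a 2-tuple per match.

[('r6c', 'm8650'), ('t6', 'm35')]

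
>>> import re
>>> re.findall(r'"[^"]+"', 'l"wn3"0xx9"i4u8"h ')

['"wn3"', '"i4u8"']

With no groups in the pattern, `findall` gives back each whole match — 2 here.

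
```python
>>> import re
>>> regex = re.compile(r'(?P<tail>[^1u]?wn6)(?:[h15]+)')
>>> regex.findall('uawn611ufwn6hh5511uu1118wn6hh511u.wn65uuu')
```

['awn6', 'fwn6', '8wn6', '.wn6']

This matches optionally any character except [1u], then the literal 'wn6' (captured as 'tail'); then one or more of one of [h15] (non-capturing group).
Scanning left to right: at [1:7] match 'awn611', group 1 = 'awn6'; at [8:18] match 'fwn6hh5511', group 1 = 'fwn6'; at [23:32] match '8wn6hh511', group 1 = '8wn6'; at [33:38] match '.wn65', group 1 = '.wn6'.
Because there's exactly one group, `findall` drops the full match and keeps group 1 from each hit.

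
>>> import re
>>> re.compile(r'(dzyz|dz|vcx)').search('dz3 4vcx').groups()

`re.search` scans for the first position where the pattern succeeds.
The match spans [0:2] → 'dz'.
Captured: group 1 = 'dz'.

('dz',)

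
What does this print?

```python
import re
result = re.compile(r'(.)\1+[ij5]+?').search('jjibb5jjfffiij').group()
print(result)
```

jji

After group 1 captures some text, `\1` only succeeds where that same text appears again.
The match spans [0:3] → 'jji'.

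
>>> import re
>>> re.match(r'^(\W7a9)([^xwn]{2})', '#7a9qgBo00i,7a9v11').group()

'#7a9qg'

With `match`, the pattern is implicitly anchored at the beginning.
The match spans [0:6] → '#7a9qg'.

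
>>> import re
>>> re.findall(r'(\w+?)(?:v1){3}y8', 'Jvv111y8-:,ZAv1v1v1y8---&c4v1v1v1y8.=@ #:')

['ZA', 'c4']

`findall` collects group 1 from each match (2 total).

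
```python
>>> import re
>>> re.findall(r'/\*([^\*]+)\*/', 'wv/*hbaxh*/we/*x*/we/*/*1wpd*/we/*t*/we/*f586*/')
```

`findall` collects group 1 from each match (5 total).

['hbaxh', 'x', '1wpd', 't', 'f586']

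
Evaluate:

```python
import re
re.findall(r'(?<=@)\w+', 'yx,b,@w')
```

Lookahead/lookbehind check context without consuming it, so the matched span excludes the asserted characters.
`findall` yields the raw match text (1 of them) because the pattern has no groups.

['w']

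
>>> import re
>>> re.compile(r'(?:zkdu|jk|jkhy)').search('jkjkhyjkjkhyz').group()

The match spans [0:2] → 'jk'.

'jk'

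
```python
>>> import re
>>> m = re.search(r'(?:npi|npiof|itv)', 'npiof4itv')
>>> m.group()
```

Alternation isn't longest-match — the leftmost alternative that fits at this position is chosen.
The match spans [0:3] → 'npi'.

'npi'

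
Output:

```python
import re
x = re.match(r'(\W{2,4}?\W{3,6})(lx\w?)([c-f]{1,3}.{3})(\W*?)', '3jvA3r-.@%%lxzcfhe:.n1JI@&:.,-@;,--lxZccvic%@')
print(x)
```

The pattern matches 2 to 4 of a non-word character (lazy), then 3 to 6 of a non-word character (captured); then the literal 'lx', then optionally a word character (captured); then 1 to 3 of a character in [c-f], then exactly 3 of any character (captured); then zero or more of a non-word character (lazy) (captured).
`re.match` only tries the pattern at the start of the string.
Here the string doesn't start with a match, so the call returns None.

None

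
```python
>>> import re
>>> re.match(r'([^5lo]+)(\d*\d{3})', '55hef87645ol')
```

`match` is anchored at position 0; if the pattern doesn't fit there, it returns None.
Here the pattern fails at index 0, so the call returns None.

None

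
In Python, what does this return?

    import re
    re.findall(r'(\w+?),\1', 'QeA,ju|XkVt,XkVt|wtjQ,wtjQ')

['XkVt', 'wtjQ']

The backreference `\1` re-matches whatever the first group consumed, character for character.
Matches: at [7:16] match 'XkVt,XkVt', group 1 = 'XkVt'; at [17:26] match 'wtjQ,wtjQ', group 1 = 'wtjQ'.
`findall` collects group 1 from each match (2 total).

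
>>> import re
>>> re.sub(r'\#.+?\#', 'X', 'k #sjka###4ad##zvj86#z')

'k XXXz'

A non-greedy quantifier consumes as few characters as it can — just enough that the remainder of the pattern still matches from where it stops; whatever follows it matches normally.
Every occurrence is swapped for 'X'.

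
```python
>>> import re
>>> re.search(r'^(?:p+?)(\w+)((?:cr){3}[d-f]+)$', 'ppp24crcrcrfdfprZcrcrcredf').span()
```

(0, 26)

The pattern matches anchored at the start of the string; then one or more of a literal 'p' (lazy) (non-capturing group); then one or more of a word character (captured); then the literal 'cr' repeated 3 times, then one or more of a character in [d-f] (captured); then anchored at the end.
`re.search` tries every starting position until one works.
The match spans [0:26] → 'ppp24crcrcrfdfprZcrcrcredf'.
Captured: group 1 = 'pp24crcrcrfdfprZ', group 2 = 'crcrcredf'.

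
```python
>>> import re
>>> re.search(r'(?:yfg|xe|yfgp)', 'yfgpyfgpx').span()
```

(0, 3)

The regex engine tests alternatives in the order written; an earlier branch that matches wins even if a later one would match more.
The match spans [0:3] → 'yfg'.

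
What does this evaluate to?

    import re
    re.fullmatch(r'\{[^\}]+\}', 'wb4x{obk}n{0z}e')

None

`fullmatch` succeeds only if the pattern covers the string from start to end.
Here the string isn't matched end-to-end, so the call returns None.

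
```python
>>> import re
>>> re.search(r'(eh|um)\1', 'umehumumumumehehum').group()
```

'umum'

`\1` has to match the exact text group 1 already captured.
The match spans [4:8] → 'umum'.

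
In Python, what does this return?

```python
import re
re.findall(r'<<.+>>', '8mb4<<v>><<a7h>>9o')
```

['<<v>><<a7h>>']

`findall` yields the raw match text (1 of them) because the pattern has no groups.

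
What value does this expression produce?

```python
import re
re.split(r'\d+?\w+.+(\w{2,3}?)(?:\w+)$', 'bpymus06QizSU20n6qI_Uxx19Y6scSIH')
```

['bpymus', 'SI', '']

Pattern: one or more of a digit (lazy); then one or more of a word character, then one or more of any character; then 2 to 3 of a word character (lazy) (captured); then one or more of a word character (non-capturing group); then anchored at the end.
Matches to split on: at [6:32] → '06QizSU20n6qI_Uxx19Y6scSIH'.
Because the pattern has a capturing group, `split` also inserts each captured text between the pieces.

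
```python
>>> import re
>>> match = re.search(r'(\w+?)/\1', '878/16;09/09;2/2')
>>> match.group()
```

'09/09'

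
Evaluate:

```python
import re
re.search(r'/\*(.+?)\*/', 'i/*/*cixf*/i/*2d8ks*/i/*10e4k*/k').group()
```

'/*/*cixf*/'

Because the quantifier is non-greedy, it stops expanding at the earliest point where the rest of the pattern can succeed.
The match spans [1:11] → '/*/*cixf*/'.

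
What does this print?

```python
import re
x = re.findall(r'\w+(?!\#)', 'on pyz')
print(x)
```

['on', 'pyz']

A negative assertion filters positions out without eating any characters.
Matches: at [0:2] → 'on'; at [3:6] → 'pyz'.
`findall` yields the raw match text (2 of them) because the pattern has no groups.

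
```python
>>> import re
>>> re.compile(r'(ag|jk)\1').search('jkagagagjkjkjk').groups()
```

The match spans [2:6] → 'agag'.
Captured: group 1 = 'ag'.

('ag',)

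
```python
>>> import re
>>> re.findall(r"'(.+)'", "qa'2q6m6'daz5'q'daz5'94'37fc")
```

["2q6m6'daz5'q'daz5'94"]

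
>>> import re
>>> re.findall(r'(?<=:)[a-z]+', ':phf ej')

['phf']

The `(?=…)`/`(?<=…)` assertion just peeks at neighbouring text; it doesn't advance the match position.
`findall` yields the raw match text (1 of them) because the pattern has no groups.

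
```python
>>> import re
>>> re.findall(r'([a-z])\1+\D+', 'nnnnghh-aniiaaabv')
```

['n']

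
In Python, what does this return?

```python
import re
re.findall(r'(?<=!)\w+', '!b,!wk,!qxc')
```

Lookahead/lookbehind check context without consuming it, so the matched span excludes the asserted characters.
Matches: at [1:2] → 'b'; at [4:6] → 'wk'; at [8:11] → 'qxc'.
No capturing groups, so `findall` returns the 3 full match strings.

['b', 'wk', 'qxc']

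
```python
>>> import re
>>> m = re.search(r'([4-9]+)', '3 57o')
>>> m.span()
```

(2, 4)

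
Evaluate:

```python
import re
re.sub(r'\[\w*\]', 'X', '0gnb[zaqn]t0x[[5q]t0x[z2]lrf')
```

'0gnbXt0x[Xt0xXlrf'

Matches: at [4:10] → '[zaqn]'; at [14:18] → '[5q]'; at [21:25] → '[z2]'.
Every occurrence is swapped for 'X'.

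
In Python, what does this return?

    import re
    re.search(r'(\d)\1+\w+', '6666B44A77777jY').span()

(0, 15)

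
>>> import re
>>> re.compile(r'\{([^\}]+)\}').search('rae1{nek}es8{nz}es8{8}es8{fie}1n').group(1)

The match spans [4:9] → '{nek}'.
Captured: group 1 = 'nek'.

'nek'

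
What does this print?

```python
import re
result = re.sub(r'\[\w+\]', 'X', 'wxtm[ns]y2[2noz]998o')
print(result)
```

wxtmXy2X998o

Matches: at [4:8] → '[ns]'; at [10:16] → '[2noz]'.
Every occurrence is swapped for 'X'.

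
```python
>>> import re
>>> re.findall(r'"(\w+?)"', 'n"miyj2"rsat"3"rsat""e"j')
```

['miyj2', '3', 'e']

Matches: at [1:8] match '"miyj2"', group 1 = 'miyj2'; at [12:15] match '"3"', group 1 = '3'; at [20:23] match '"e"', group 1 = 'e'.
`findall` collects group 1 from each match (3 total).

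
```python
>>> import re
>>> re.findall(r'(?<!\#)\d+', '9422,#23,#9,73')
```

['9422', '3', '73']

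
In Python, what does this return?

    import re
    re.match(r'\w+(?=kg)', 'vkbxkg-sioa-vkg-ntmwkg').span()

(0, 4)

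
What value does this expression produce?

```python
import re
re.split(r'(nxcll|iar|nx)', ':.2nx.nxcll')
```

[':.2', 'nx', '.', 'nxcll', '']

`|` is ordered: at each position the engine commits to the first alternative that works.
Matches to split on: at [3:5] → 'nx'; at [6:11] → 'nxcll'.
`re.split` interleaves the captured-group text with the surrounding fragments.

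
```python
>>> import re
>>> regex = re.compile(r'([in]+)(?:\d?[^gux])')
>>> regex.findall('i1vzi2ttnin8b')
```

With a single group, `findall` returns only what that group captured — 3 items.

['i', 'i', 'nin']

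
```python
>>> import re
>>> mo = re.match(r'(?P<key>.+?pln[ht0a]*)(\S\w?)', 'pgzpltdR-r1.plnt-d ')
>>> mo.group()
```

'pgzpltdR-r1.plnt-d'

Pattern: one or more of any character (lazy), then the literal 'pln', then zero or more of one of [ht0a] (captured as 'key'); then a non-whitespace character, then optionally a word character (captured).
`re.match` won't scan ahead — the pattern has to work from the very first character.
The match spans [0:18] → 'pgzpltdR-r1.plnt-d'.
Captured: group 1 = 'pgzpltdR-r1.plnt', group 2 = '-d'.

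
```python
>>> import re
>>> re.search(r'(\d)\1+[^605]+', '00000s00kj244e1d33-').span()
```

`\1` is not a pattern — it's the concrete string captured by group 1, re-applied verbatim.
`search` walks the string left to right and returns the first match it finds.
The match spans [0:6] → '00000s'.
Captured: group 1 = '0'.

(0, 6)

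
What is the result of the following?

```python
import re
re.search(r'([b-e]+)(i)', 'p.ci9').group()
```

'ci'

The pattern matches one or more of a character in [b-e] (captured); then a literal 'i' (captured).
Unlike `match`, `search` isn't anchored — it looks for the pattern anywhere in the string.
The match spans [2:4] → 'ci'.
Captured: group 1 = 'c', group 2 = 'i'.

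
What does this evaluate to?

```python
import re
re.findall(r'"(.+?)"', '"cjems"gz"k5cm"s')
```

With the lazy modifier that quantifier settles for the fewest repetitions that let the rest of the pattern succeed (the atoms after it are unaffected and can still be greedy).
Scanning left to right: at [0:7] match '"cjems"', group 1 = 'cjems'; at [9:15] match '"k5cm"', group 1 = 'k5cm'.
`findall` collects group 1 from each match (2 total).

['cjems', 'k5cm']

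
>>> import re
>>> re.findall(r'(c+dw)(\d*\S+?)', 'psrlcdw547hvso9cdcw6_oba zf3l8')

The pattern matches one or more of the literal 'c', then the literal 'dw' (captured); then zero or more of a digit, then one or more of a non-whitespace character (lazy) (captured).
Multiple groups make `findall` return tuples — one 2-tuple for the one match.

[('cdw', '547h')]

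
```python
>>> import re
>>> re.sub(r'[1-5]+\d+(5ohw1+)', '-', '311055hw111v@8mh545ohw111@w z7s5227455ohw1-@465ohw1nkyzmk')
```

'311055hw111v@8mh-@w z7s--@-nkyzmk'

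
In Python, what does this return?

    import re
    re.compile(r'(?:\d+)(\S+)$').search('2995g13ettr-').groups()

('g13ettr-',)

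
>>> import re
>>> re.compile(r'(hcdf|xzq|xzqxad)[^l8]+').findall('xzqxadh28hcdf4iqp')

['xzq', 'hcdf']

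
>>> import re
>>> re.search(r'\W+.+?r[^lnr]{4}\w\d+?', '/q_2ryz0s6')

This matches one or more of a non-word character; then one or more of any character (lazy), then the literal 'r', then exactly 4 of any character except [lnr]; then a word character, then one or more of a digit (lazy).
`re.search` tries every starting position until one works.
Here no position works, so the call returns None.

None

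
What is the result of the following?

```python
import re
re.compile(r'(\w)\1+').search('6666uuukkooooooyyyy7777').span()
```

(0, 4)

The backreference `\1` re-matches whatever the first group consumed, character for character.
`re.search` scans for the first position where the pattern succeeds.
The match spans [0:4] → '6666'.
Captured: group 1 = '6'.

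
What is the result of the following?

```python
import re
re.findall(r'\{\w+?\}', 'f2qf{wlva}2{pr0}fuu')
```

Walking the string: at [4:10] → '{wlva}'; at [11:16] → '{pr0}'.
With no groups in the pattern, `findall` gives back each whole match — 2 here.

['{wlva}', '{pr0}']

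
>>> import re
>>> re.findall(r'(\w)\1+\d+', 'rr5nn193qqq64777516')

['r', 'n', 'q']

A backreference is literal: `\1` must see the identical characters the first group matched.
With a single group, `findall` returns only what that group captured — 3 items.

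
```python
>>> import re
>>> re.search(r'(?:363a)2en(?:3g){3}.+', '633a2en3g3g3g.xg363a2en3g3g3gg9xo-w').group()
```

The match spans [16:35] → '363a2en3g3g3gg9xo-w'.

'363a2en3g3g3gg9xo-w'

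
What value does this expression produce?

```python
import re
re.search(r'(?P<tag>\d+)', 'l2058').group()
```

'2058'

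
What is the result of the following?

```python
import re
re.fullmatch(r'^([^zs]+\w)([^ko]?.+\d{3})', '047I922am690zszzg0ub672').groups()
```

The match spans [0:23] → '047I922am690zszzg0ub672'.
Captured: group 1 = '047I922am690z', group 2 = 'szzg0ub672'.

('047I922am690z', 'szzg0ub672')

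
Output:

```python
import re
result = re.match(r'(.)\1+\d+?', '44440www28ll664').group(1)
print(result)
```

4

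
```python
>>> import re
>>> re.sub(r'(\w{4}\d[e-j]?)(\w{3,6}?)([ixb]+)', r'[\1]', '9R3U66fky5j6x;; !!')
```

`\1` in the replacement pulls in group 1's text for each match.

'9[R3U66f];; !!'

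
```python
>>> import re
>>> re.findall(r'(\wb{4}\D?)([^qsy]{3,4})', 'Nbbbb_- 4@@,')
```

[('Nbbbb_', '- 4@')]

With 2 capturing groups, `findall` returns a 2-tuple per match.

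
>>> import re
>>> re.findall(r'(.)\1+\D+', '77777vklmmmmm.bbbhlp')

['7']

`\1` has to match the exact text group 1 already captured.
Matches: at [0:20] match '77777vklmmmmm.bbbhlp', group 1 = '7'.
With a single group, `findall` returns only what that group captured — 1 item.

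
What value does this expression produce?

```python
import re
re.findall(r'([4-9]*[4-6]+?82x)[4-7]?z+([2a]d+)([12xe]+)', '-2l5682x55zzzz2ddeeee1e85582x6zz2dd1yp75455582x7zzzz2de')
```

3 groups means each result is a tuple of 3 captured strings — 2 here.

[('85582x', '2dd', '1'), ('75455582x', '2d', 'e')]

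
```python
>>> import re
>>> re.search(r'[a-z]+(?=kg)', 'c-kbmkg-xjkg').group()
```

'kbm'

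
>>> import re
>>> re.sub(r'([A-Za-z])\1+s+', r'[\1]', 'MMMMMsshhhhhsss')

After group 1 captures some text, `\1` only succeeds where that same text appears again.
`\1` in the replacement pulls in group 1's text for each match.

'[M][h]'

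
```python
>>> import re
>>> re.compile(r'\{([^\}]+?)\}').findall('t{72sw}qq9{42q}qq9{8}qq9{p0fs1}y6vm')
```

Walking the string: at [1:7] match '{72sw}', group 1 = '72sw'; at [10:15] match '{42q}', group 1 = '42q'; at [18:21] match '{8}', group 1 = '8'; at [24:31] match '{p0fs1}', group 1 = 'p0fs1'.
One capturing group, so `findall` returns just the captured substring from each match — 4 in all.

['72sw', '42q', '8', 'p0fs1']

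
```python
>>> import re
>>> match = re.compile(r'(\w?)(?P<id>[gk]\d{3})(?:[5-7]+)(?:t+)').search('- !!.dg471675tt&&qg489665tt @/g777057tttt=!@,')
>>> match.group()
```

'dg471675tt'

This matches optionally a word character (captured); then one of [gk], then exactly 3 of a digit (captured as 'id'); then one or more of a character in [5-7] (non-capturing group); then one or more of a literal 't' (non-capturing group).
`re.search` tries every starting position until one works.
The match spans [5:15] → 'dg471675tt'.
Captured: group 1 = 'd', group 2 = 'g471'.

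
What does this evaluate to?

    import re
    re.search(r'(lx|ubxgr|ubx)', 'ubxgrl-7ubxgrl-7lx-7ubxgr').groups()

Alternation tries branches left to right and keeps the first one that lets the overall match succeed at that position.
`re.search` scans for the first position where the pattern succeeds.
The match spans [0:5] → 'ubxgr'.
Captured: group 1 = 'ubxgr'.

('ubxgr',)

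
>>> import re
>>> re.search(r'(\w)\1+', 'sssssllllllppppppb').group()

`\1` is not a pattern — it's the concrete string captured by group 1, re-applied verbatim.
`re.search` tries every starting position until one works.
The match spans [0:5] → 'sssss'.
Captured: group 1 = 's'.

'sssss'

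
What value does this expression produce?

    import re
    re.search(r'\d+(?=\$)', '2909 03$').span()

Lookahead/lookbehind check context without consuming it, so the matched span excludes the asserted characters.
`search` walks the string left to right and returns the first match it finds.
The match spans [5:7] → '03'.

(5, 7)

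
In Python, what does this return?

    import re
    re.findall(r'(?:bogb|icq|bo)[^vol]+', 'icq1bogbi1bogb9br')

['icq1b', 'bogb9br']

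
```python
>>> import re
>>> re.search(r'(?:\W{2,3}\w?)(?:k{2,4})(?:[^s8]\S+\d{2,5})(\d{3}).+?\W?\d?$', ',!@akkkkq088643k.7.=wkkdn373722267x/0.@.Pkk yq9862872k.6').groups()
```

('267',)

The match spans [0:56] → ',!@akkkkq088643k.7.=wkkdn373722267x/0.@.Pkk yq9862872k.6'.
Captured: group 1 = '267'.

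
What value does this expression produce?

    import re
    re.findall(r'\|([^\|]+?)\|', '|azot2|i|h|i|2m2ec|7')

['azot2', 'h', '2m2ec']

Matches: at [0:7] match '|azot2|', group 1 = 'azot2'; at [8:11] match '|h|', group 1 = 'h'; at [12:19] match '|2m2ec|', group 1 = '2m2ec'.
Because there's exactly one group, `findall` drops the full match and keeps group 1 from each hit.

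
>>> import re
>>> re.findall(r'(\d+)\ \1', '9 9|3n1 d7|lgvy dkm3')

`\1` has to match the exact text group 1 already captured.
Scanning left to right: at [0:3] match '9 9', group 1 = '9'.
`findall` collects group 1 from the one match (1 total).

['9']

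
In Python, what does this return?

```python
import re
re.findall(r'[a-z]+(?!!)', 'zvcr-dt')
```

Because the assertion is negative and zero-width, positions next to the forbidden text are skipped.
Scanning left to right: at [0:4] → 'zvcr'; at [5:7] → 'dt'.
`findall` yields the raw match text (2 of them) because the pattern has no groups.

['zvcr', 'dt']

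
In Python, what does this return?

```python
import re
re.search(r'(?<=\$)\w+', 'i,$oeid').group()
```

The lookaround is zero-width — it requires the adjacent text to match without consuming it, so the asserted text isn't part of the match.
`re.search` scans for the first position where the pattern succeeds.
The match spans [3:7] → 'oeid'.

'oeid'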